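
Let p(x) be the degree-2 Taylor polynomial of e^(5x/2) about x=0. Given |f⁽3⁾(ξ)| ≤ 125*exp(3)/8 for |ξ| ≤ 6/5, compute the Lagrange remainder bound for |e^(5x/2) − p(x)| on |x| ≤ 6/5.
9*exp(3)/2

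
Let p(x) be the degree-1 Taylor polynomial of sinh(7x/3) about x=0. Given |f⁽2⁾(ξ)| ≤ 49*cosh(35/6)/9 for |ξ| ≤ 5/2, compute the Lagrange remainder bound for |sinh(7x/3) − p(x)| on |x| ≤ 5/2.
1225*cosh(35/6)/72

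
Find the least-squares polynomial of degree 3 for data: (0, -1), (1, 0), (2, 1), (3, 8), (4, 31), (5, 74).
-61/63 + (653/189)x + (-467/126)x² + (65/54)x³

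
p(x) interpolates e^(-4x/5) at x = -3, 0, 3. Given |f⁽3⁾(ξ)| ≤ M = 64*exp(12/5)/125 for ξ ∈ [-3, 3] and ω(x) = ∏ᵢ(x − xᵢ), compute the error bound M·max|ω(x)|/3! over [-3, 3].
64*sqrt(3)*exp(12/5)/125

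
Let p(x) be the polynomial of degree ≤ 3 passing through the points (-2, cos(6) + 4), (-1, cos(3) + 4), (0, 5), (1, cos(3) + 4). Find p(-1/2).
cos(3)/2 - cos(6)/16 + 73/16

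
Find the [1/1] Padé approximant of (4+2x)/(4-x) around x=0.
(x/2 + 1)/(1 - x/4)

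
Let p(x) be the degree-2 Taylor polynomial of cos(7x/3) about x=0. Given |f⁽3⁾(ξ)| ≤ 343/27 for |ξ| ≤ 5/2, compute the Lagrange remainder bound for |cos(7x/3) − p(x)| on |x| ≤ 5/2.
42875/1296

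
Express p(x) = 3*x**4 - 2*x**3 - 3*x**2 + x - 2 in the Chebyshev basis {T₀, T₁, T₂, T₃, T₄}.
(-19/8)T₀ + (-1/2)T₁ + (-1/2)T₃ + (3/8)T₄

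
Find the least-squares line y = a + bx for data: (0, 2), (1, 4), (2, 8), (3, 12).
a = 7/5, b = 17/5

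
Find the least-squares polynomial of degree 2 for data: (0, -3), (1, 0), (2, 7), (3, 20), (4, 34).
-16/5 + (7/5)x + (2)x²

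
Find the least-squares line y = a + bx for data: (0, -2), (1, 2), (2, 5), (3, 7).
a = -3/2, b = 3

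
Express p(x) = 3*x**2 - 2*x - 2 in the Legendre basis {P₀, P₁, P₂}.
-P₀ + (-2)P₁ + (2)P₂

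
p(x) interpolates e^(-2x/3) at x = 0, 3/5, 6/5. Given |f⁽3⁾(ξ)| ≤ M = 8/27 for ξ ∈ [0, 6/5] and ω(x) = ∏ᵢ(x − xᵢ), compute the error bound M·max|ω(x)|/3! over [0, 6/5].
8*sqrt(3)/3375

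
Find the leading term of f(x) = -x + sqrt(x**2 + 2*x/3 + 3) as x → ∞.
1/3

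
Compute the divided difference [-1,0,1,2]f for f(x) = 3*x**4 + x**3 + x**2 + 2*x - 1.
7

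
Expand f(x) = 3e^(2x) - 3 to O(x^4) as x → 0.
6*x + 6*x**2 + 4*x**3 + O(x**4)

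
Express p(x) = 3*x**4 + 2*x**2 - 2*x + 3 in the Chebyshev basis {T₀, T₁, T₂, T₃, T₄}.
(41/8)T₀ + (-2)T₁ + (5/2)T₂ + (3/8)T₄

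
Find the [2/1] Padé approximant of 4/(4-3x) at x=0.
1/(1 - 3*x/4)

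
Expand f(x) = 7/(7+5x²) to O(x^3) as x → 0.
1 - 5*x**2/7 + O(x**3)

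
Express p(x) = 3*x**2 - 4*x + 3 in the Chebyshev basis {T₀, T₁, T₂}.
(9/2)T₀ + (-4)T₁ + (3/2)T₂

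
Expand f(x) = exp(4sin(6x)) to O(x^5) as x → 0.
1 + 24*x + 288*x**2 + 2160*x**3 + 10368*x**4 + O(x**5)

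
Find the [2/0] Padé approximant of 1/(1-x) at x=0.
x**2 + x + 1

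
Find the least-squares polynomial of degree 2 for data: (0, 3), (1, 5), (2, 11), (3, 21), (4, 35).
3 + (2)x²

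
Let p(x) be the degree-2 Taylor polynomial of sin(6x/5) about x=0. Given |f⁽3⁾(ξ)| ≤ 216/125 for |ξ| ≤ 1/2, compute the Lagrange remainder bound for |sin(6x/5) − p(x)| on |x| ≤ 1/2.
9/250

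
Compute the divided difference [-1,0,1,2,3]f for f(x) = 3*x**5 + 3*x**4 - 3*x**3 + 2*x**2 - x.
18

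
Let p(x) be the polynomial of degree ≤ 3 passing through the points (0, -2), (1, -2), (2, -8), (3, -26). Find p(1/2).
-13/8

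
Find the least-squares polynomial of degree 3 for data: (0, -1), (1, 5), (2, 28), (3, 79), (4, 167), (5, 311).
-26/21 + (205/63)x + (65/42)x² + (37/18)x³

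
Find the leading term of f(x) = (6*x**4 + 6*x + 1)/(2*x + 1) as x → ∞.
3*x**3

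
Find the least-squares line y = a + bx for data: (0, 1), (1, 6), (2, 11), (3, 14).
a = 7/5, b = 22/5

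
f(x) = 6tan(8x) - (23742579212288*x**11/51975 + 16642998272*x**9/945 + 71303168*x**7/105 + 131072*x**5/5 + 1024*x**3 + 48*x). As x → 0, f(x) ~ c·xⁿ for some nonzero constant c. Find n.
13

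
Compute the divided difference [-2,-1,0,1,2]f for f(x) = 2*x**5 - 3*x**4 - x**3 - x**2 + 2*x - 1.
-3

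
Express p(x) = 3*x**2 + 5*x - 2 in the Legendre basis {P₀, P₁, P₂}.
-P₀ + (5)P₁ + (2)P₂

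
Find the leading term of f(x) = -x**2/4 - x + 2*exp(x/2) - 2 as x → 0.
x**3/24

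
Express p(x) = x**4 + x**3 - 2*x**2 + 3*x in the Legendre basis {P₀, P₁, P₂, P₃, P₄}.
(-7/15)P₀ + (18/5)P₁ + (-16/21)P₂ + (2/5)P₃ + (8/35)P₄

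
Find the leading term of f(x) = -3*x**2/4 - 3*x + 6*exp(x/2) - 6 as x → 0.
x**3/8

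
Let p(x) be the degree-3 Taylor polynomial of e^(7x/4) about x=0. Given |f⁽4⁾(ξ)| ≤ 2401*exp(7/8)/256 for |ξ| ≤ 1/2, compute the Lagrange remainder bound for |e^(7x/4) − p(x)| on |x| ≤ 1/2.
2401*exp(7/8)/98304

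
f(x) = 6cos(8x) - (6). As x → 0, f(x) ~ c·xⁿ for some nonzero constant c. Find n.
2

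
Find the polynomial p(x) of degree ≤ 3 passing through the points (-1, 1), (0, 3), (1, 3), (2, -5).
-x**3 - x**2 + 2*x + 3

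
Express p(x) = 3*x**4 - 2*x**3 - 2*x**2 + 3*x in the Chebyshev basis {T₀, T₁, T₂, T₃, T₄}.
(1/8)T₀ + (3/2)T₁ + (1/2)T₂ + (-1/2)T₃ + (3/8)T₄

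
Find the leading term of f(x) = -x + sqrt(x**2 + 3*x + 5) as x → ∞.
3/2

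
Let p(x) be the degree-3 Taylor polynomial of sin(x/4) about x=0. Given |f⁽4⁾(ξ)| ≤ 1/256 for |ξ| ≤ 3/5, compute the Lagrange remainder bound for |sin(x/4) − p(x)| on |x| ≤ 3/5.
27/1280000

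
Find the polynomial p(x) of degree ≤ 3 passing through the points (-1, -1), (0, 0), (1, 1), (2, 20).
3*x**3 - 2*x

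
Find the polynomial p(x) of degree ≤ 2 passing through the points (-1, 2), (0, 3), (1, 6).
x**2 + 2*x + 3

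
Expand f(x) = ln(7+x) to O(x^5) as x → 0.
log(7) + x/7 - x**2/98 + x**3/1029 - x**4/9604 + O(x**5)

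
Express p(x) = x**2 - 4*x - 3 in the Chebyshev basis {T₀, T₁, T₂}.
(-5/2)T₀ + (-4)T₁ + (1/2)T₂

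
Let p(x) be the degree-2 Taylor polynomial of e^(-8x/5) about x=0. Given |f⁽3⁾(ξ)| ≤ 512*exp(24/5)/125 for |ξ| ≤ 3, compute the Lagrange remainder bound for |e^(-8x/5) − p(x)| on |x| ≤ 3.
2304*exp(24/5)/125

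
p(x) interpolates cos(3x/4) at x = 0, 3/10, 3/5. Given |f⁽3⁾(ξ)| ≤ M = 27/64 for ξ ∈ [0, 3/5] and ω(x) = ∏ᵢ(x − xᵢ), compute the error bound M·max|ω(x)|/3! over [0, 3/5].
27*sqrt(3)/64000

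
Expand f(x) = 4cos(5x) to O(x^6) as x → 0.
4 - 50*x**2 + 625*x**4/6 + O(x**6)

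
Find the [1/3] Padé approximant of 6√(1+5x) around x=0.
(105*x/4 + 6)/(125*x**3/64 - 25*x**2/16 + 15*x/8 + 1)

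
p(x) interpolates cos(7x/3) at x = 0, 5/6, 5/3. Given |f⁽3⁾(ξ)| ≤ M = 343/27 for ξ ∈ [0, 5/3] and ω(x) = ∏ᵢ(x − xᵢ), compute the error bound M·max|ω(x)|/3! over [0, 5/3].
42875*sqrt(3)/157464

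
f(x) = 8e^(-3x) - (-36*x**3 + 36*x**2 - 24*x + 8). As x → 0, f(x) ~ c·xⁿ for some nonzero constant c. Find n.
4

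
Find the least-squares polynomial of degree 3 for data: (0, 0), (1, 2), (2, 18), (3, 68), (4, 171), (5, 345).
1/14 + (61/84)x + (-61/28)x² + (19/6)x³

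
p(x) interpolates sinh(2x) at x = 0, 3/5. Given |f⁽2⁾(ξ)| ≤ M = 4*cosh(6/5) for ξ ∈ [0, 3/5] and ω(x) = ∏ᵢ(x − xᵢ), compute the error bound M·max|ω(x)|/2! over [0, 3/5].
9*cosh(6/5)/50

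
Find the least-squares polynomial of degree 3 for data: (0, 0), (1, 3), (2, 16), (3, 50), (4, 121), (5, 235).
5/42 + (355/252)x + (-31/42)x² + (71/36)x³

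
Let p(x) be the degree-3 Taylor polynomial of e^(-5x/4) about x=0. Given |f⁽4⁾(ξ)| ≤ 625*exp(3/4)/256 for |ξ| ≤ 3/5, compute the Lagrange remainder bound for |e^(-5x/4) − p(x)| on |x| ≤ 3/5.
27*exp(3/4)/2048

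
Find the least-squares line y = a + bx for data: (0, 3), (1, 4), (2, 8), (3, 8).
a = 29/10, b = 19/10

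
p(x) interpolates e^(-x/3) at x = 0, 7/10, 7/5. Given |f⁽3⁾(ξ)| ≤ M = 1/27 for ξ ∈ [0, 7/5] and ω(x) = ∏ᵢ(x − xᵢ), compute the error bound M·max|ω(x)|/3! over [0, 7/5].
343*sqrt(3)/729000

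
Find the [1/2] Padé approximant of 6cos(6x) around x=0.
6/(18*x**2 + 1)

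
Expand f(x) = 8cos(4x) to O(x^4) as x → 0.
8 - 64*x**2 + O(x**4)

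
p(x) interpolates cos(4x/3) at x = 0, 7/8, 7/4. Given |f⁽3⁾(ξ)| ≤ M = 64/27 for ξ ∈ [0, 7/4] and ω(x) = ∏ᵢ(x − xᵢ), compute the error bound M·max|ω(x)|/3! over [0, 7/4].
343*sqrt(3)/5832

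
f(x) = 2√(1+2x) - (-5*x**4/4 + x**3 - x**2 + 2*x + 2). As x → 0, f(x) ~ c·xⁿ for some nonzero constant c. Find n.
5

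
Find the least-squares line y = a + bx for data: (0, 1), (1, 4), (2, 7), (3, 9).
a = 6/5, b = 27/10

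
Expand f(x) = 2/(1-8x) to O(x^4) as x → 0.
2 + 16*x + 128*x**2 + 1024*x**3 + O(x**4)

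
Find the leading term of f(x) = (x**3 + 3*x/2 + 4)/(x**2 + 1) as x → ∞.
x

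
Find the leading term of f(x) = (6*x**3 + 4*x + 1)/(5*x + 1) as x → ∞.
6*x**2/5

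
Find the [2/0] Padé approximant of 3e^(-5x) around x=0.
75*x**2/2 - 15*x + 3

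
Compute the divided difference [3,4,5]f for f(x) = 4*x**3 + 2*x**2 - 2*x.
50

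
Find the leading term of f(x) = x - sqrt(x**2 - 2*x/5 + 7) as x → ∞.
1/5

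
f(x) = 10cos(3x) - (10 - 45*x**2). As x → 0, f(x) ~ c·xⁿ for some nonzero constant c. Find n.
4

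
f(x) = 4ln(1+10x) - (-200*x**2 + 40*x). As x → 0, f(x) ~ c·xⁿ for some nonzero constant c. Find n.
3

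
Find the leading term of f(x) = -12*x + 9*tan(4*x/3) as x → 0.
64*x**3/9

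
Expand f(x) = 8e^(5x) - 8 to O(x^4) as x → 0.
40*x + 100*x**2 + 500*x**3/3 + O(x**4)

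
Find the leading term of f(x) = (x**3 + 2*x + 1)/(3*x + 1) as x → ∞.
x**2/3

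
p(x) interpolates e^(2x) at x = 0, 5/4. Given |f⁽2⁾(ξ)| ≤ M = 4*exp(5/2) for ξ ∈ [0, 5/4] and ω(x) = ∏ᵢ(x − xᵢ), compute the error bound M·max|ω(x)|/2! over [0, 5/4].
25*exp(5/2)/32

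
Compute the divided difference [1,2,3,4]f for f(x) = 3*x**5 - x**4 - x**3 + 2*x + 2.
184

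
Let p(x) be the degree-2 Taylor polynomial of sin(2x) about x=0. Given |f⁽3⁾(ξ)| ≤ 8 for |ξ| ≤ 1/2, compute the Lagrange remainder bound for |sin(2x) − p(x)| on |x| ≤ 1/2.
1/6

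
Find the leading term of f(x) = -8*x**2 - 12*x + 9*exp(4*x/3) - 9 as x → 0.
32*x**3/9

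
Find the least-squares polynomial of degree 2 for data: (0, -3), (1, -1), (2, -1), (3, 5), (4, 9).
-97/35 + (1/7)x + (5/7)x²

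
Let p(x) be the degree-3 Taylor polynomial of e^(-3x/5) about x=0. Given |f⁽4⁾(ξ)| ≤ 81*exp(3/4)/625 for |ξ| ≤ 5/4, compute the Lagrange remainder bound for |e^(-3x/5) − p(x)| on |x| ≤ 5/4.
27*exp(3/4)/2048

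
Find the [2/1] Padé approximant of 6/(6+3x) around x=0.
1/(x/2 + 1)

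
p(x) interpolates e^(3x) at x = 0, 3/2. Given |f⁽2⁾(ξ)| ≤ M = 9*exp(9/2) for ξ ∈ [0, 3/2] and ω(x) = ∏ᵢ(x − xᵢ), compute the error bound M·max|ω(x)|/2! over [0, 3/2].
81*exp(9/2)/32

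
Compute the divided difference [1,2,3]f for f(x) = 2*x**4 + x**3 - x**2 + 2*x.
55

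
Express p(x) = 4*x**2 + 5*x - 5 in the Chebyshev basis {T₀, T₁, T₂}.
(-3)T₀ + (5)T₁ + (2)T₂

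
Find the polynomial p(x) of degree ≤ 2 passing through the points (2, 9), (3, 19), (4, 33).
2*x**2 + 1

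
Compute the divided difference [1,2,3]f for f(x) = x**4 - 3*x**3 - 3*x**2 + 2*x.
4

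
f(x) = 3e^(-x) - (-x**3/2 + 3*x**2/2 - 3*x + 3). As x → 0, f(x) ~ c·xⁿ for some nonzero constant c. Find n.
4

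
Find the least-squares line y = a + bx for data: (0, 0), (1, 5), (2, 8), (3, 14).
a = 0, b = 9/2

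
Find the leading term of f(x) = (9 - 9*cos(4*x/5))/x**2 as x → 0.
72/25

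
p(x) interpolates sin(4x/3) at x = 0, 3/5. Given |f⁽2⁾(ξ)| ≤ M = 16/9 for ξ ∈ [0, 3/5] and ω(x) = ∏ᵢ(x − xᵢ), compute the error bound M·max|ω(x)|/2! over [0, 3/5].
2/25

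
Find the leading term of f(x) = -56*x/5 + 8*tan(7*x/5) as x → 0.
2744*x**3/375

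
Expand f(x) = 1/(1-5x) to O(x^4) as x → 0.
1 + 5*x + 25*x**2 + 125*x**3 + O(x**4)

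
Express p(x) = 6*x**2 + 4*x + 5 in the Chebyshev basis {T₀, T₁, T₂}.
(8)T₀ + (4)T₁ + (3)T₂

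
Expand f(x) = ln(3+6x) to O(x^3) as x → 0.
log(3) + 2*x - 2*x**2 + O(x**3)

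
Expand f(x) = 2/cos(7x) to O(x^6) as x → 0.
2 + 49*x**2 + 12005*x**4/12 + O(x**6)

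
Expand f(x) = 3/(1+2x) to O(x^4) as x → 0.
3 - 6*x + 12*x**2 - 24*x**3 + O(x**4)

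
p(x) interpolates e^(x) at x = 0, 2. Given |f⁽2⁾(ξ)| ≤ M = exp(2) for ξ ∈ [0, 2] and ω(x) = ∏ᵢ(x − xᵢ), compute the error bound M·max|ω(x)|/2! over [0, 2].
exp(2)/2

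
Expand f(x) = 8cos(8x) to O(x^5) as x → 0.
8 - 256*x**2 + 4096*x**4/3 + O(x**5)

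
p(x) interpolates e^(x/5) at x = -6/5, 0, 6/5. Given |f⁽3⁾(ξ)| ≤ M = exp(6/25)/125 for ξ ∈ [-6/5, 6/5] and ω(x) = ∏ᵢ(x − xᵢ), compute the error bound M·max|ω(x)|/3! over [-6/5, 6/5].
8*sqrt(3)*exp(6/25)/15625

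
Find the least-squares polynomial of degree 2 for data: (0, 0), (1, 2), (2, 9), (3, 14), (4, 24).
-1/5 + (2)x + x²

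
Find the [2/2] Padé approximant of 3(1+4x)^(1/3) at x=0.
(112*x**2/9 + 14*x + 3)/(40*x**2/27 + 10*x/3 + 1)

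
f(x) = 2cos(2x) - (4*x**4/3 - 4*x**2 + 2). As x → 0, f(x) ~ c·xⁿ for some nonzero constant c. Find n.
6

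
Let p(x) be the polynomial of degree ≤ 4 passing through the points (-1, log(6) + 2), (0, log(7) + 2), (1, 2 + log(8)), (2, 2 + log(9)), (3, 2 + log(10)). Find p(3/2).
2 + log(4*15**(123/128)*2**(3/32)*7**(27/32)/35)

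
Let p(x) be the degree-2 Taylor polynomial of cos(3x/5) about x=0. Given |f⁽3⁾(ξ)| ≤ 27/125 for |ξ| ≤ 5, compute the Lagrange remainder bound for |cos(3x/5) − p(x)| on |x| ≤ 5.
9/2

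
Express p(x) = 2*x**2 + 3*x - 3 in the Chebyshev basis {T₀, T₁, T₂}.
(-2)T₀ + (3)T₁ + T₂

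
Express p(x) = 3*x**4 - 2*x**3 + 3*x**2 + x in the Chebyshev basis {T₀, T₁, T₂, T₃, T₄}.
(21/8)T₀ + (-1/2)T₁ + (3)T₂ + (-1/2)T₃ + (3/8)T₄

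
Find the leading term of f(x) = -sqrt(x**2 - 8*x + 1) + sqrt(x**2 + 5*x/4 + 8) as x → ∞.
37/8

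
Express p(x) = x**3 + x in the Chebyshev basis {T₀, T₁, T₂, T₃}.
(7/4)T₁ + (1/4)T₃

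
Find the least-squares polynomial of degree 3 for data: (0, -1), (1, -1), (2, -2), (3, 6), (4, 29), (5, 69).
-5/7 + (1/14)x + (-31/14)x² + x³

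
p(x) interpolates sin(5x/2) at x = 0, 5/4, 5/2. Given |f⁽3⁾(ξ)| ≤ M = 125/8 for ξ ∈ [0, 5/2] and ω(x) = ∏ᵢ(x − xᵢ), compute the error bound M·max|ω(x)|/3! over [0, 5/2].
15625*sqrt(3)/13824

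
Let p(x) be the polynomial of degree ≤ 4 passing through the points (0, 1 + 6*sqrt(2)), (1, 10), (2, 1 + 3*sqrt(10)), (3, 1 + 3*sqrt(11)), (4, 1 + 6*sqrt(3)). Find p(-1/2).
-913/32 - 135*sqrt(11)/32 + 105*sqrt(3)/64 + 945*sqrt(2)/64 + 567*sqrt(10)/64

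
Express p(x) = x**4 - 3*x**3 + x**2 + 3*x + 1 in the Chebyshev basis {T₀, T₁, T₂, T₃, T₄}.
(15/8)T₀ + (3/4)T₁ + T₂ + (-3/4)T₃ + (1/8)T₄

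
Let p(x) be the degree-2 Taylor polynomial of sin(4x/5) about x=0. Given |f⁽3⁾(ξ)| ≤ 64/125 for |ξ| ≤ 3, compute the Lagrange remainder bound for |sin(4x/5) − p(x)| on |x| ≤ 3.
288/125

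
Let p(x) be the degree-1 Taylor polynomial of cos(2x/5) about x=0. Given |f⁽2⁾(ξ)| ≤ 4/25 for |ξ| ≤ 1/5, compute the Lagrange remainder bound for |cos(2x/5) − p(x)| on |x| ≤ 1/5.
2/625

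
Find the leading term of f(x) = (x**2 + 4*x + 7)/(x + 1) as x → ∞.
x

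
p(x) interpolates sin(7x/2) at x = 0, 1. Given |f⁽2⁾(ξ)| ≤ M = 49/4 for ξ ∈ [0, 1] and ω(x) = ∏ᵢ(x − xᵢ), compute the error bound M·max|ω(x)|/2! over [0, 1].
49/32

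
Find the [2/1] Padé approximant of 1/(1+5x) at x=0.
1/(5*x + 1)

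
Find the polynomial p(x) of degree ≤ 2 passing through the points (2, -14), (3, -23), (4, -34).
-x**2 - 4*x - 2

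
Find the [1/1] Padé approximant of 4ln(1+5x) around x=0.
20*x/(5*x/2 + 1)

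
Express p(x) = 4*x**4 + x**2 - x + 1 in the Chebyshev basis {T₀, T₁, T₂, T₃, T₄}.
(3)T₀ - T₁ + (5/2)T₂ + (1/2)T₄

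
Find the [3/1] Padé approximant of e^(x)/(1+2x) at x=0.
(131*x**3/696 + 57*x**2/116 + 117*x/116 + 1)/(233*x/116 + 1)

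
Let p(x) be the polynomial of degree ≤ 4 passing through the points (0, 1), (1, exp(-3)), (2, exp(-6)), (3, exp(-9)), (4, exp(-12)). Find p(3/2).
(-5*exp(12) - 20*exp(3) + 3 + 90*exp(6) + 60*exp(9))*exp(-12)/128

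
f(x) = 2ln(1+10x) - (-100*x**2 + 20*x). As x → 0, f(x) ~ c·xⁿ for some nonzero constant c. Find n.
3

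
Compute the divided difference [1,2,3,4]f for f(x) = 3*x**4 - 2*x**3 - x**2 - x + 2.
28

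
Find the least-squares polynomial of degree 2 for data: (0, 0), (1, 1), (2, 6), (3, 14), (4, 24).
-1/5 + (1/10)x + (3/2)x²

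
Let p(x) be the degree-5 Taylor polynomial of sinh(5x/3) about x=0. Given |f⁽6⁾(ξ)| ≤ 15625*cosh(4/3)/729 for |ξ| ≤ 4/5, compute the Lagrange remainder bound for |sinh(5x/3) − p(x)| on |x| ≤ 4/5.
256*cosh(4/3)/32805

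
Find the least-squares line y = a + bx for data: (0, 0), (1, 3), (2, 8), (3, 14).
a = -4/5, b = 47/10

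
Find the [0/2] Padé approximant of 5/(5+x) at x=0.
1/(x/5 + 1)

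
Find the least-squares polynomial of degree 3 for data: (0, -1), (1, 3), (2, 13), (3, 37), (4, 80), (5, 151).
-127/126 + (2389/756)x + (-43/126)x² + (125/108)x³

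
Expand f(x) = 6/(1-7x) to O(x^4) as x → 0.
6 + 42*x + 294*x**2 + 2058*x**3 + O(x**4)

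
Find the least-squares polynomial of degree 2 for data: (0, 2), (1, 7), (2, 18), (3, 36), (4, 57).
62/35 + (193/70)x + (39/14)x²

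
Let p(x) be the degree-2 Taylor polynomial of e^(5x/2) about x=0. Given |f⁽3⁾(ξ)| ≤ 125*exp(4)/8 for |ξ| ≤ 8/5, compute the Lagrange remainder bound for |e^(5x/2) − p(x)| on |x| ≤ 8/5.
32*exp(4)/3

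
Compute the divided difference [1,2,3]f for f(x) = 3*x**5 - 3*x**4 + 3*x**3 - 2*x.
213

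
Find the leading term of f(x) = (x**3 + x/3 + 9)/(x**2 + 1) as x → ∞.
x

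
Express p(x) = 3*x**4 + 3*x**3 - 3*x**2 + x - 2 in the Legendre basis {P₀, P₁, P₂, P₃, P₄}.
(-12/5)P₀ + (14/5)P₁ + (-2/7)P₂ + (6/5)P₃ + (24/35)P₄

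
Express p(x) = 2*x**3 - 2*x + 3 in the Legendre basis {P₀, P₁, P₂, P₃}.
(3)P₀ + (-4/5)P₁ + (4/5)P₃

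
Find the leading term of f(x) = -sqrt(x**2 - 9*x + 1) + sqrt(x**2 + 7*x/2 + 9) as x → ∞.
25/4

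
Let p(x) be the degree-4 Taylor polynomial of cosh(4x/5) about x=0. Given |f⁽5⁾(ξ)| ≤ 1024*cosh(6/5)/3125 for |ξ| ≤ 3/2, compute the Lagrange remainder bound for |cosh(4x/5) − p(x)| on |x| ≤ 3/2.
324*cosh(6/5)/15625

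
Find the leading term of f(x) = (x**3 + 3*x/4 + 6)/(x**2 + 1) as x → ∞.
x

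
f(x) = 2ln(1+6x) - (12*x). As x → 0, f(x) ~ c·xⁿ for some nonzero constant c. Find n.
2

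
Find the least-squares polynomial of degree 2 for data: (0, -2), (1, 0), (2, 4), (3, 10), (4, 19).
-67/35 + (22/35)x + (8/7)x²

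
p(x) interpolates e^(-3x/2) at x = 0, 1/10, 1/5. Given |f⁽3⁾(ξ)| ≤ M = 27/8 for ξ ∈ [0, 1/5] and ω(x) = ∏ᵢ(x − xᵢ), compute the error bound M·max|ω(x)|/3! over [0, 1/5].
sqrt(3)/8000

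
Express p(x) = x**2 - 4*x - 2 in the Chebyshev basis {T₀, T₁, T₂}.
(-3/2)T₀ + (-4)T₁ + (1/2)T₂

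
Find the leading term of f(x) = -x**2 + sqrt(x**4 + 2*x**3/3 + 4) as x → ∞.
x/3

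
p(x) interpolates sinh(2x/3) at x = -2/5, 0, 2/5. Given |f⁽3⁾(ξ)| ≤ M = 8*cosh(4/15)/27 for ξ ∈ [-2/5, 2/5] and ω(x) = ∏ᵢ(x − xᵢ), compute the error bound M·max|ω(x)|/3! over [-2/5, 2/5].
64*sqrt(3)*cosh(4/15)/91125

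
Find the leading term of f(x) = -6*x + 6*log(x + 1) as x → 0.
-3*x**2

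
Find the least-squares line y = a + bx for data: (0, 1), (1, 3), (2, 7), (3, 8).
a = 1, b = 5/2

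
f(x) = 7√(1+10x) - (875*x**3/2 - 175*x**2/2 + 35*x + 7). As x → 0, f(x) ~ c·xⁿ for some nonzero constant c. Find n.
4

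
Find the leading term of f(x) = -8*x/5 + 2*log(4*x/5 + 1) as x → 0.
-16*x**2/25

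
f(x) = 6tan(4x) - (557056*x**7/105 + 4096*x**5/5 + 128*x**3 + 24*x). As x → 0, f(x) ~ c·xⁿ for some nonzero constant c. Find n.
9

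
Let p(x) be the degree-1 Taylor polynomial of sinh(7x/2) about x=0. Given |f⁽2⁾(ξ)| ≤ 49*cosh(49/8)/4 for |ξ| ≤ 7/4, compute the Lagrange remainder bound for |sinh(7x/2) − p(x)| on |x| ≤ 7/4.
2401*cosh(49/8)/128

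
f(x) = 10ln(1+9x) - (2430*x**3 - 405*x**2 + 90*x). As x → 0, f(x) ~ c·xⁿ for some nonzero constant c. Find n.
4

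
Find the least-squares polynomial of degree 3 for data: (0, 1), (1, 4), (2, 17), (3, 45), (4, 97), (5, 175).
67/63 + (-79/378)x + (517/252)x² + (107/108)x³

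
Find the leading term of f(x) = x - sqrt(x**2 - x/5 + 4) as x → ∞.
1/10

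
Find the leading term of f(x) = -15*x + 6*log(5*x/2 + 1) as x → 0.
-75*x**2/4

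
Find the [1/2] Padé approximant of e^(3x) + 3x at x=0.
(37*x/7 + 1)/(-3*x**2/14 - 5*x/7 + 1)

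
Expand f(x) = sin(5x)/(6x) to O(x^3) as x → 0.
5/6 - 125*x**2/36 + O(x**3)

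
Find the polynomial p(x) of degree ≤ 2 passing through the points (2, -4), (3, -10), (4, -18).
-x**2 - x + 2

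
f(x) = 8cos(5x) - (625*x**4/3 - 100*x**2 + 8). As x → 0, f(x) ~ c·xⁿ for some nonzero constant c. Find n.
6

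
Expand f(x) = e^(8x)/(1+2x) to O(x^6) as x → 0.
1 + 6*x + 20*x**2 + 136*x**3/3 + 80*x**4 + 1696*x**5/15 + O(x**6)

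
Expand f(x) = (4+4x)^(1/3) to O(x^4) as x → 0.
2**(2/3) + 2**(2/3)*x/3 - 2**(2/3)*x**2/9 + 5*2**(2/3)*x**3/81 + O(x**4)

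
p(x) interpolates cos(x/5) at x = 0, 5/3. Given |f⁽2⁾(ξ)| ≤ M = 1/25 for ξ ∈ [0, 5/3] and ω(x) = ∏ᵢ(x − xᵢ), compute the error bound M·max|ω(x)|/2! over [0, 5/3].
1/72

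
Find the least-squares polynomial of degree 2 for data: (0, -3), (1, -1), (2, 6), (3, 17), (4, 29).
-118/35 + (47/35)x + (12/7)x²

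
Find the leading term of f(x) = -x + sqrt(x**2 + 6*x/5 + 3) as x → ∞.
3/5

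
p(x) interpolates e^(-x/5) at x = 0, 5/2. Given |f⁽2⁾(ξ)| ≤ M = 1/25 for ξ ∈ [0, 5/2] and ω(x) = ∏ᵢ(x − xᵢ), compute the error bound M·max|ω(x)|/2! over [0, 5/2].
1/32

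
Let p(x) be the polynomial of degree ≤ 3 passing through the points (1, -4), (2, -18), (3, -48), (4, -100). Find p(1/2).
-9/8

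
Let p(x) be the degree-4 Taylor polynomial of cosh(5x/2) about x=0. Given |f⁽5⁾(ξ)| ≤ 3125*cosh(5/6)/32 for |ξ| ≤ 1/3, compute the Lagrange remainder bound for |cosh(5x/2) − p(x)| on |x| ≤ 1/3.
625*cosh(5/6)/186624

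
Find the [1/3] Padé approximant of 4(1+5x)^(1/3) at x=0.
(50*x/3 + 4)/(125*x**3/81 - 25*x**2/18 + 5*x/2 + 1)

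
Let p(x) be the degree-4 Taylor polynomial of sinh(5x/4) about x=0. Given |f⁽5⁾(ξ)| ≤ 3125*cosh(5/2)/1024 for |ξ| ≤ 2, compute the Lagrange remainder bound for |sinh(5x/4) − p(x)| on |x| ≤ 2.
625*cosh(5/2)/768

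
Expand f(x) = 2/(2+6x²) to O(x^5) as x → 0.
1 - 3*x**2 + 9*x**4 + O(x**5)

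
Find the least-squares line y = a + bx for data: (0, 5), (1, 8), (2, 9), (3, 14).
a = 24/5, b = 14/5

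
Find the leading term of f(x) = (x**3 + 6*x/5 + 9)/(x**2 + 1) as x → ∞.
x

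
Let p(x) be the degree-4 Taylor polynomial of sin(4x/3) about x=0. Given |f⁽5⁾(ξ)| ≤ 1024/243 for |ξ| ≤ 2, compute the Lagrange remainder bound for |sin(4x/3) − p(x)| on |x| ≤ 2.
4096/3645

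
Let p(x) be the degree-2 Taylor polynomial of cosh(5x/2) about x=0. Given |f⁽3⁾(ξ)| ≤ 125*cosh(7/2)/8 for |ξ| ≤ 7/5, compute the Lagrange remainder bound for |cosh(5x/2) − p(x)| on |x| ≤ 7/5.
343*cosh(7/2)/48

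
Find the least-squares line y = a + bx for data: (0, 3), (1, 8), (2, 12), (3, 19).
a = 27/10, b = 26/5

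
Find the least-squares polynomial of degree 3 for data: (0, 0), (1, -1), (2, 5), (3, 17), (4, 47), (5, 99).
-11/42 + (113/252)x + (-53/42)x² + (37/36)x³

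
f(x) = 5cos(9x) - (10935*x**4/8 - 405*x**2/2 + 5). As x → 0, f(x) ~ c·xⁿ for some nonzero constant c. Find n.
6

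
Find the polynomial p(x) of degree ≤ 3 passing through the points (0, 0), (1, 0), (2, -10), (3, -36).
-x**3 - 2*x**2 + 3*x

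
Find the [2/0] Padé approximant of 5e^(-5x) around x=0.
125*x**2/2 - 25*x + 5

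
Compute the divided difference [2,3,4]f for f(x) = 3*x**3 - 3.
27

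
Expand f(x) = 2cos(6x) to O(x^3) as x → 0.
2 - 36*x**2 + O(x**3)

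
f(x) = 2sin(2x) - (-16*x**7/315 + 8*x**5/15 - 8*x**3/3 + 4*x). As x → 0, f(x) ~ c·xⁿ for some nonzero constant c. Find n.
9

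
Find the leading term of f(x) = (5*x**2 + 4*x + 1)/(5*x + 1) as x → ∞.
x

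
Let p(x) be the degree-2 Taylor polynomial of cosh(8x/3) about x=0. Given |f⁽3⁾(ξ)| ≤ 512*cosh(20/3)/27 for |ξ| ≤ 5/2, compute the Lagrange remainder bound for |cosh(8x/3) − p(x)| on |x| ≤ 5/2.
4000*cosh(20/3)/81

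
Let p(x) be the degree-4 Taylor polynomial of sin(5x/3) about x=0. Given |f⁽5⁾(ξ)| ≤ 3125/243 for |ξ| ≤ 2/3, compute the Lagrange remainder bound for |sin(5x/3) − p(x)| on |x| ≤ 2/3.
2500/177147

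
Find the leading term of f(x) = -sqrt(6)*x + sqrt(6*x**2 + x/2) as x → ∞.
sqrt(6)/24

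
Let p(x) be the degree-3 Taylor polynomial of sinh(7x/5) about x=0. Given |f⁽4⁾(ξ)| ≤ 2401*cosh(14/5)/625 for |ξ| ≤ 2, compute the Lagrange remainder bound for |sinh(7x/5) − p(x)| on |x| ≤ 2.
4802*cosh(14/5)/1875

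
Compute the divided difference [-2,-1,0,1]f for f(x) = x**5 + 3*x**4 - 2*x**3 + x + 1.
-3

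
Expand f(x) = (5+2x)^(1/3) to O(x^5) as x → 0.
5**(1/3) + 2*5**(1/3)*x/15 - 4*5**(1/3)*x**2/225 + 8*5**(1/3)*x**3/2025 - 32*5**(1/3)*x**4/30375 + O(x**5)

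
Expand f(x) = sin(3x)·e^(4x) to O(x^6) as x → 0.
3*x + 12*x**2 + 39*x**3/2 + 14*x**4 - 79*x**5/40 + O(x**6)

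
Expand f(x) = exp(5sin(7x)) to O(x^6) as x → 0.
1 + 35*x + 1225*x**2/2 + 6860*x**3 + 420175*x**4/8 + 789929*x**5/3 + O(x**6)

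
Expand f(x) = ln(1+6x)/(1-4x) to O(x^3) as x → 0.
6*x + 6*x**2 + O(x**3)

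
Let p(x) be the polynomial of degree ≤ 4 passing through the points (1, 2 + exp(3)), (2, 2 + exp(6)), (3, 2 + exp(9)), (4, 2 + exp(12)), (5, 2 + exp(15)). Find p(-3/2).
-1365*exp(12)/32 - 2145*exp(6)/32 + 2 + 3003*exp(3)/128 + 5005*exp(9)/64 + 1155*exp(15)/128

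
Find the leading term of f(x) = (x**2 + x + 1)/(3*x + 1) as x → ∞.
x/3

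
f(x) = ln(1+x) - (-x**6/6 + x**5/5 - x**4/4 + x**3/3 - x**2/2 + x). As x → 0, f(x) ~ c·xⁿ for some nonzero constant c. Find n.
7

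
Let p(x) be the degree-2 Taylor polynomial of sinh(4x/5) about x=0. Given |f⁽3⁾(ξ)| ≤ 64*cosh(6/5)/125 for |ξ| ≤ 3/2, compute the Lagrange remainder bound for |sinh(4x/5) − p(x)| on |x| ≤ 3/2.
36*cosh(6/5)/125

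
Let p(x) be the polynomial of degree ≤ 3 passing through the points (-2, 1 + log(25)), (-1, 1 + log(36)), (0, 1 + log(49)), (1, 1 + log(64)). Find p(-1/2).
-log(5)/8 + 3*log(2)/4 + 1 + 9*log(21)/8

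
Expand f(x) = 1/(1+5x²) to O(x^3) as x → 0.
1 - 5*x**2 + O(x**3)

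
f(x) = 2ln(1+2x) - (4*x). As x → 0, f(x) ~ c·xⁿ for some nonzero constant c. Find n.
2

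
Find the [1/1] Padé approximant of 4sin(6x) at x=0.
24*x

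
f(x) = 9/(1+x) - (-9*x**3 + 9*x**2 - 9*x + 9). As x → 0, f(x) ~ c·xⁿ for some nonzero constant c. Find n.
4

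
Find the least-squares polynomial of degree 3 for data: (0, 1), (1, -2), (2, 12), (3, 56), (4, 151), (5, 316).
47/63 + (-1115/378)x + (-251/126)x² + (82/27)x³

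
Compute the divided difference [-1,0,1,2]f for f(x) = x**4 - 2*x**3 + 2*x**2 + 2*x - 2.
0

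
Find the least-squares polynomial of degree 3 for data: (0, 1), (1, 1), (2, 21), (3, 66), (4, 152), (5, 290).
13/18 + (-2479/756)x + (653/252)x² + (52/27)x³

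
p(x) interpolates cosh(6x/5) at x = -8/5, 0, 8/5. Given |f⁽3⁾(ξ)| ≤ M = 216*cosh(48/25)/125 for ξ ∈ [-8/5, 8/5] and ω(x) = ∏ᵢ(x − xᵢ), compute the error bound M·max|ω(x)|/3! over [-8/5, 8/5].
4096*sqrt(3)*cosh(48/25)/15625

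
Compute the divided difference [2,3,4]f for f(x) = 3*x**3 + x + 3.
27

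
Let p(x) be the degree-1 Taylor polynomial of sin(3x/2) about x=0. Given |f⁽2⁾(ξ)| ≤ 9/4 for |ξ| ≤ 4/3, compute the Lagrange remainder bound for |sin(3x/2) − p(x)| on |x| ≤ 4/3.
2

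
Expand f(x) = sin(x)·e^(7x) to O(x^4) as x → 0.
x + 7*x**2 + 73*x**3/3 + O(x**4)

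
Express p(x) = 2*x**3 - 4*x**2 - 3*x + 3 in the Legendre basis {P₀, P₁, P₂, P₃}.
(5/3)P₀ + (-9/5)P₁ + (-8/3)P₂ + (4/5)P₃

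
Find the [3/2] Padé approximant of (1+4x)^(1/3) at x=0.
(448*x**3/405 + 112*x**2/15 + 28*x/5 + 1)/(32*x**2/9 + 64*x/15 + 1)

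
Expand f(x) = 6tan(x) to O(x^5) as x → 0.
6*x + 2*x**3 + O(x**5)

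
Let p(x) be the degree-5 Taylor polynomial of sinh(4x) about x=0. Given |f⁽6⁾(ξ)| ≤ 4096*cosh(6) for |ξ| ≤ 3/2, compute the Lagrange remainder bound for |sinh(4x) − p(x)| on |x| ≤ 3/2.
324*cosh(6)/5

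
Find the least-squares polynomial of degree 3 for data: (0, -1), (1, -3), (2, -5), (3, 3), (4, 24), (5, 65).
-107/126 + (-1219/756)x + (-263/126)x² + (109/108)x³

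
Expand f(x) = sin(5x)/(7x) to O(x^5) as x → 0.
5/7 - 125*x**2/42 + 625*x**4/168 + O(x**5)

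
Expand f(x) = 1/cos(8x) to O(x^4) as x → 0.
1 + 32*x**2 + O(x**4)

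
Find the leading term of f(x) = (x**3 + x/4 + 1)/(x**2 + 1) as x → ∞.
x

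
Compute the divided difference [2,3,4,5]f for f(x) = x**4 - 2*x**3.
12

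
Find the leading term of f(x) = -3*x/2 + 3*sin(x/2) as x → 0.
-x**3/16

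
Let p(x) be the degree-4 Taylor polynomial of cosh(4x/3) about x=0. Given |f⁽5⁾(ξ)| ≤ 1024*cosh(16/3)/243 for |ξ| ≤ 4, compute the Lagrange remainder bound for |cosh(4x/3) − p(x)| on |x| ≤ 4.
131072*cosh(16/3)/3645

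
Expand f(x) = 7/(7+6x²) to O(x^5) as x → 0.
1 - 6*x**2/7 + 36*x**4/49 + O(x**5)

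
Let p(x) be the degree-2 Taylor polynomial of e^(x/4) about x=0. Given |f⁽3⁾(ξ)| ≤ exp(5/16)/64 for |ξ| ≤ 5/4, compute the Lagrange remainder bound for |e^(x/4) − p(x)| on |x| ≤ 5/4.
125*exp(5/16)/24576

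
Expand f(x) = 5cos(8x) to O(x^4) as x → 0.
5 - 160*x**2 + O(x**4)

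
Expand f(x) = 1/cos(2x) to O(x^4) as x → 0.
1 + 2*x**2 + O(x**4)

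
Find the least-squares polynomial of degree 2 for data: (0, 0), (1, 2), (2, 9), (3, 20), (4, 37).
2/35 + (-18/35)x + (17/7)x²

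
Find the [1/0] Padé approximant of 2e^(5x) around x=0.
10*x + 2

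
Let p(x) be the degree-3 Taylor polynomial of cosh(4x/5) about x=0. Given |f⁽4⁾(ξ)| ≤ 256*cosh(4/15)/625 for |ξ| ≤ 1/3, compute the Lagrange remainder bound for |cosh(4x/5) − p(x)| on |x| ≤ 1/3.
32*cosh(4/15)/151875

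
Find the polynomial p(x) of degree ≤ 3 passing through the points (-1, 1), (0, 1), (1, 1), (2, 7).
x**3 - x + 1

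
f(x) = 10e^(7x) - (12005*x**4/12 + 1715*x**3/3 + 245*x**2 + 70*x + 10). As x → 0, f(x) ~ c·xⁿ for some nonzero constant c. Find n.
5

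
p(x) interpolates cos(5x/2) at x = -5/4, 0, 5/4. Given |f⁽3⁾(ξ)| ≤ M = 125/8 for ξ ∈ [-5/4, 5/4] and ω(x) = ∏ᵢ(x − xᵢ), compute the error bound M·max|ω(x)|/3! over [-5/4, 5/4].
15625*sqrt(3)/13824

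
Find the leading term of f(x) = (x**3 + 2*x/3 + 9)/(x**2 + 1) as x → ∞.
x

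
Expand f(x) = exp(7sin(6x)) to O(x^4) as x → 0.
1 + 42*x + 882*x**2 + 12096*x**3 + O(x**4)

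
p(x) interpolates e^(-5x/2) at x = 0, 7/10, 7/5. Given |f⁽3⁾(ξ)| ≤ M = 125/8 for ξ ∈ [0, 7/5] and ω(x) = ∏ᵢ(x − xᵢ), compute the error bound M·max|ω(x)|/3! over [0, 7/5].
343*sqrt(3)/1728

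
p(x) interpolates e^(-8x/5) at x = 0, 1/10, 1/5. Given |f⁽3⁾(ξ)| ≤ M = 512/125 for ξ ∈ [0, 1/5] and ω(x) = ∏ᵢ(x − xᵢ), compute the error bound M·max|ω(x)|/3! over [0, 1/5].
64*sqrt(3)/421875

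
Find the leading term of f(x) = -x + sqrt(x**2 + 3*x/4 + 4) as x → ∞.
3/8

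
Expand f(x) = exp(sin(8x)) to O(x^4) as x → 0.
1 + 8*x + 32*x**2 + O(x**4)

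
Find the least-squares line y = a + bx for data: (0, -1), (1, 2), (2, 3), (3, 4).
a = -2/5, b = 8/5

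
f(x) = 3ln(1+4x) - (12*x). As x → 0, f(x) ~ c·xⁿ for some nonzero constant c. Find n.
2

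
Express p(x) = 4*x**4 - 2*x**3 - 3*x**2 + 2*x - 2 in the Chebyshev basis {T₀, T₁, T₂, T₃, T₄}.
(-2)T₀ + (1/2)T₁ + (1/2)T₂ + (-1/2)T₃ + (1/2)T₄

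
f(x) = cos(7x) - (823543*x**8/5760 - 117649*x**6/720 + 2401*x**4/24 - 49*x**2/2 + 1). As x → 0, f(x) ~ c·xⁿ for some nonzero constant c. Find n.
10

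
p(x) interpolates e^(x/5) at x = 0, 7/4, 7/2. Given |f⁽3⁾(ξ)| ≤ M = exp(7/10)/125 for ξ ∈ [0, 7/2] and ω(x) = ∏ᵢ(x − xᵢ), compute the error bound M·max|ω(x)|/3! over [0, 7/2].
343*sqrt(3)*exp(7/10)/216000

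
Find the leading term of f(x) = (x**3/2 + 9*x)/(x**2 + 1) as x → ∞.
x/2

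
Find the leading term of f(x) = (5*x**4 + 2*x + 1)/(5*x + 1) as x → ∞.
x**3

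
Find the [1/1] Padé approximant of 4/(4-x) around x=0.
1/(1 - x/4)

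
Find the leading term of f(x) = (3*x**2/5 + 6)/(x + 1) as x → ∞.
3*x/5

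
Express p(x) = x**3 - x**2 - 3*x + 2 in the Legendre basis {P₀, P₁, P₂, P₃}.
(5/3)P₀ + (-12/5)P₁ + (-2/3)P₂ + (2/5)P₃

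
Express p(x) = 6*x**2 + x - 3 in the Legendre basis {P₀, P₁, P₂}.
-P₀ + P₁ + (4)P₂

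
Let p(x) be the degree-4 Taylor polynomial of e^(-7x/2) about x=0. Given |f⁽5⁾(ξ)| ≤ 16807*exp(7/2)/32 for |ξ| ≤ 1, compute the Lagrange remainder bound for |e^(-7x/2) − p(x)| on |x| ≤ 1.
16807*exp(7/2)/3840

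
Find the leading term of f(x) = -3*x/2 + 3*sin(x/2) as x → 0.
-x**3/16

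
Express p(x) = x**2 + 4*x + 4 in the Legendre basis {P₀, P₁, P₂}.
(13/3)P₀ + (4)P₁ + (2/3)P₂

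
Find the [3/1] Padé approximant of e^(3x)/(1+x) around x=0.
(9*x**3/32 + 9*x**2/8 + 21*x/16 + 1)/(1 - 11*x/16)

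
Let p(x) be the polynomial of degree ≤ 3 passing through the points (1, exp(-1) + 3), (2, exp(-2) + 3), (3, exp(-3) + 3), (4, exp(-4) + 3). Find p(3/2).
(-5*e + 1 + 5*exp(3) + 15*exp(2) + 48*exp(4))*exp(-4)/16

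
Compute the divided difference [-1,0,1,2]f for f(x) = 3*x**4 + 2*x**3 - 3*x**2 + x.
8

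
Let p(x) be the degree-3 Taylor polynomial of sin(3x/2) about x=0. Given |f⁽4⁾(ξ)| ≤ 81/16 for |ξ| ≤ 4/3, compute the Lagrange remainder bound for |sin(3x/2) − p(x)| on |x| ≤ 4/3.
2/3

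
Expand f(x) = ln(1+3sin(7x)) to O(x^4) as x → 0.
21*x - 441*x**2/2 + 5831*x**3/2 + O(x**4)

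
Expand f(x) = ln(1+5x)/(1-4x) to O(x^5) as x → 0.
5*x + 15*x**2/2 + 215*x**3/3 + 1565*x**4/12 + O(x**5)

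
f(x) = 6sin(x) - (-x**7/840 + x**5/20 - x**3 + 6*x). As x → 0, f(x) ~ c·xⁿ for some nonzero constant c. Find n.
9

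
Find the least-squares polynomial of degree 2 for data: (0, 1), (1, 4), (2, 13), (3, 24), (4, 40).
4/5 + (9/5)x + (2)x²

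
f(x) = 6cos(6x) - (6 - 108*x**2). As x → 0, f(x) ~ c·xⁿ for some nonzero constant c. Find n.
4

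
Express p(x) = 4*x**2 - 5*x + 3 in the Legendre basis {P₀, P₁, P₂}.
(13/3)P₀ + (-5)P₁ + (8/3)P₂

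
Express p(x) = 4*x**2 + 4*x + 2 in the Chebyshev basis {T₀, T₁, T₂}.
(4)T₀ + (4)T₁ + (2)T₂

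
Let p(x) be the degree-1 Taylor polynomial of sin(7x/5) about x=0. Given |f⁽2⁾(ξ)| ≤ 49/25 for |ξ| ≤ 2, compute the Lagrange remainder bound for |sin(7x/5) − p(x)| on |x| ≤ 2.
98/25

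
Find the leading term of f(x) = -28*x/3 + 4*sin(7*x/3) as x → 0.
-686*x**3/81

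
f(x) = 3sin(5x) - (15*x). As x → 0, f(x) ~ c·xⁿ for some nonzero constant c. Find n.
3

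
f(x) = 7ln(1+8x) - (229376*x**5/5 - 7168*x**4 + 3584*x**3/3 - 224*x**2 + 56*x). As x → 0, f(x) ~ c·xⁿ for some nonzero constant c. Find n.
6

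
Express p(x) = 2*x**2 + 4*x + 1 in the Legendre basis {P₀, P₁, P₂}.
(5/3)P₀ + (4)P₁ + (4/3)P₂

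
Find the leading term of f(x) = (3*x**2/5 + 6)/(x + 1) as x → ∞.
3*x/5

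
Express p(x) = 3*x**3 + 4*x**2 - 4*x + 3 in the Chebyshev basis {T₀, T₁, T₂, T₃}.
(5)T₀ + (-7/4)T₁ + (2)T₂ + (3/4)T₃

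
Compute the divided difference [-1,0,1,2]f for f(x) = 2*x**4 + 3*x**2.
4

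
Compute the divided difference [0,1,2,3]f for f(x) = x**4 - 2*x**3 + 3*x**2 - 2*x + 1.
4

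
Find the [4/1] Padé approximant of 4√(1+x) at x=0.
(3*x**4/160 - x**3/10 + 9*x**2/10 + 24*x/5 + 4)/(7*x/10 + 1)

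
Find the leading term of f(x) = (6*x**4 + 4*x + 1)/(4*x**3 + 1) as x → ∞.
3*x/2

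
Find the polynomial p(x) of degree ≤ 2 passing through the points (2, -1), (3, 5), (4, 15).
2*x**2 - 4*x - 1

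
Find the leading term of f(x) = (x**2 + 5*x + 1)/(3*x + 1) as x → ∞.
x/3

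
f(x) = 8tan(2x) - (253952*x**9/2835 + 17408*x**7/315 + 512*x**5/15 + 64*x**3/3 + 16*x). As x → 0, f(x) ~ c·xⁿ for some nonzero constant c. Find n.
11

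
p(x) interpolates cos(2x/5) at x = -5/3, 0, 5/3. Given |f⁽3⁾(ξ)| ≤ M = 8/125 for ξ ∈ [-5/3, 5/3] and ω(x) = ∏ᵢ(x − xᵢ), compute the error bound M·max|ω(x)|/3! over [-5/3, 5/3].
8*sqrt(3)/729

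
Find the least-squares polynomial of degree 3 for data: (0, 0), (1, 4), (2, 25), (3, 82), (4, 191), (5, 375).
-13/126 + (1753/756)x + (-281/252)x² + (169/54)x³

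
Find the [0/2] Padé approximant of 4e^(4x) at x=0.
4/(8*x**2 - 4*x + 1)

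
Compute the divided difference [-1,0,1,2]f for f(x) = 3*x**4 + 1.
6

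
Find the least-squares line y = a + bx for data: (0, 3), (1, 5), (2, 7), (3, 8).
a = 16/5, b = 17/10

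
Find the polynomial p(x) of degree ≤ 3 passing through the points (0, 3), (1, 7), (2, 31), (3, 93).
3*x**3 + x**2 + 3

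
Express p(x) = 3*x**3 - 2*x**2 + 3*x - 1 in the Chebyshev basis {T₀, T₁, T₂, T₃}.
(-2)T₀ + (21/4)T₁ - T₂ + (3/4)T₃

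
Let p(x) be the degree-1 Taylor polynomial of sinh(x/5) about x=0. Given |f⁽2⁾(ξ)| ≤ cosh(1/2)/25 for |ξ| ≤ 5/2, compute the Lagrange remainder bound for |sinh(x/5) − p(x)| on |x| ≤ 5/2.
cosh(1/2)/8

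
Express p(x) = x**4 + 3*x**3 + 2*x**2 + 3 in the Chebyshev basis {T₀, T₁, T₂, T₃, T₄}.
(35/8)T₀ + (9/4)T₁ + (3/2)T₂ + (3/4)T₃ + (1/8)T₄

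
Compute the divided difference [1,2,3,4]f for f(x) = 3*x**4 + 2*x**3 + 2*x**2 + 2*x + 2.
32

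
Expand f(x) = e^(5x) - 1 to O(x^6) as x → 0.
5*x + 25*x**2/2 + 125*x**3/6 + 625*x**4/24 + 625*x**5/24 + O(x**6)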